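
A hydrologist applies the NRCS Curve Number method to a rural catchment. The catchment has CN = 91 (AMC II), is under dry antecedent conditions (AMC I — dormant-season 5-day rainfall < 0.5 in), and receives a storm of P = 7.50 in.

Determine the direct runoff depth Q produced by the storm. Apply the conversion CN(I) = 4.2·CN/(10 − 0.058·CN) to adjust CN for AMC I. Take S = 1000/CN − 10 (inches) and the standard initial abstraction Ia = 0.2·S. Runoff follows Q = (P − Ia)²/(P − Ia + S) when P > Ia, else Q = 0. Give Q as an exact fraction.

Dry (AMC I): CN(I) = 4.2·91/(10 − 0.058·91) = (1911/5)/(2361/500) = 63700/787 ≈ 80.940
S = 1000/(63700/787) − 10 = 1500/637 in ≈ 2.355 in
Initial abstraction Ia = S/5 = (1500/637)/5 = 300/637 ≈ 0.471 in
Since P=7.500 > Ia=0.471: effective rainfall P−Ia = 8955/1274 in
Q: (8955/1274)² ÷ (11955/1274) = 5346135/1015378 in (≈ 5.265 in)

Q = 5346135/1015378 in ≈ 5.265 in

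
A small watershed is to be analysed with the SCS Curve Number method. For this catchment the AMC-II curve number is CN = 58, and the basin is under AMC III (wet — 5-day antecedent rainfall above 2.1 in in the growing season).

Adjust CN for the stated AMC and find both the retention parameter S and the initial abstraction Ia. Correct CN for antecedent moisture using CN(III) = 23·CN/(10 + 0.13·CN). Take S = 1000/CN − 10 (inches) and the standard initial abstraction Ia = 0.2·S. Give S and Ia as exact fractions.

CN(III) from CN(II)=58: (23·58)/(10 + 0.13·58) = 66700/877 ≈ 76.055
S = 1000/(66700/877) − 10 = 2100/667 in ≈ 3.148 in
Ia = 0.2·(2100/667) = 420/667 in ≈ 0.630 in

S = 2100/667 in ≈ 3.148 in; Ia = 420/667 in ≈ 0.630 in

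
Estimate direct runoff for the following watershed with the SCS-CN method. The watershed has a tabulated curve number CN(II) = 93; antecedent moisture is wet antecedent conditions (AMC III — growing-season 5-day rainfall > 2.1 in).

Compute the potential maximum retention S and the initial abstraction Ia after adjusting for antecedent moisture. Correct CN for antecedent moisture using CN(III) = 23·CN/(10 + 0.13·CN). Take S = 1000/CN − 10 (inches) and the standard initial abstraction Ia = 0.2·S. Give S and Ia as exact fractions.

S = 700/2139 in ≈ 0.327 in; Ia = 140/2139 in ≈ 0.065 in

Wet (AMC III): CN(III) = 23·93/(10 + 0.13·93) = 2139/(2209/100) = 213900/2209 ≈ 96.831
Max retention: S = 1000/(213900/2209) − 10 = 700/2139 in (≈ 0.327 in)
Initial abstraction Ia = S/5 = (700/2139)/5 = 140/2139 ≈ 0.065 in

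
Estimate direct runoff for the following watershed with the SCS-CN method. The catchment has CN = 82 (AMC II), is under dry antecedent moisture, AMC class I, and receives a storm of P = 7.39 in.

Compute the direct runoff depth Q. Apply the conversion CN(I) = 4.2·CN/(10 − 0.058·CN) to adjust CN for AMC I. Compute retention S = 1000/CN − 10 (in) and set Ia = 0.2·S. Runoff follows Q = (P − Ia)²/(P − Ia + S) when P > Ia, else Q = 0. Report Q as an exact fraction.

Q = 33157860649/9531069100 in ≈ 3.479 in

CN(I) from CN(II)=82: (4.2·82)/(10 − 0.058·82) = 28700/437 ≈ 65.675
Max retention: S = 1000/(28700/437) − 10 = 1500/287 in (≈ 5.226 in)
Initial abstraction Ia = S/5 = (1500/287)/5 = 300/287 ≈ 1.045 in
P − Ia = 7.390 − 1.045 = 182093/28700 ≈ 6.345 in (> 0, runoff occurs)
Q = (182093/28700)²/((182093/28700) + 1500/287) = (33157860649/823690000)/(332093/28700) = 33157860649/9531069100 in ≈ 3.479 in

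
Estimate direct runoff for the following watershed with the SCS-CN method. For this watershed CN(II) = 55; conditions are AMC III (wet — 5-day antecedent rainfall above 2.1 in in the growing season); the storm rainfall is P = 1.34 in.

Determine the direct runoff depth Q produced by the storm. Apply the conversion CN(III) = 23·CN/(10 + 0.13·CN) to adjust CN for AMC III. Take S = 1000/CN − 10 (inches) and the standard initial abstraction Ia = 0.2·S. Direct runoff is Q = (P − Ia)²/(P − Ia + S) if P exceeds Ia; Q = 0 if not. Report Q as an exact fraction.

Q = 63218401/669830150 in ≈ 0.094 in

Wet (AMC III): CN(III) = 23·55/(10 + 0.13·55) = 1265/(343/20) = 25300/343 ≈ 73.761
S = 1000/(25300/343) − 10 = 900/253 in ≈ 3.557 in
Ia = 0.2S: 0.2·3.557 = 0.711 in (exactly 180/253)
P − Ia = 1.340 − 0.711 = 7951/12650 ≈ 0.629 in (> 0, runoff occurs)
Q: (7951/12650)² ÷ (52951/12650) = 63218401/669830150 in (≈ 0.094 in)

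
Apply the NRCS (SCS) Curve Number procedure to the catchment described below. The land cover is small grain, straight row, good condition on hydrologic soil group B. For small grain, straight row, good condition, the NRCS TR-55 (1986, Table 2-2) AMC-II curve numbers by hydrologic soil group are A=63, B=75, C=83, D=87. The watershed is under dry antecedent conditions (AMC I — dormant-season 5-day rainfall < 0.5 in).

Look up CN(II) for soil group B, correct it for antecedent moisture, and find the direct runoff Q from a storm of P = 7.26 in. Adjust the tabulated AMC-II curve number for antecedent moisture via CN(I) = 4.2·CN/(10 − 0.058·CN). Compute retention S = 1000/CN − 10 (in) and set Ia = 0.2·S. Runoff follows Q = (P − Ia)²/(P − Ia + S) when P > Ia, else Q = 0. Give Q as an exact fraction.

Q = 319301161/135037350 in ≈ 2.365 in

NRCS table: small grain, straight row, good condition, soil group B → CN(II) = 75
Dry (AMC I): CN(I) = 4.2·75/(10 − 0.058·75) = 315/(113/20) = 6300/113 ≈ 55.752
S = 1000/(6300/113) − 10 = 500/63 in ≈ 7.937 in
Ia = 0.2·(500/63) = 100/63 in ≈ 1.587 in
Excess rainfall: 7.260 − 1.587 = 5.673 in; P > Ia so Q > 0
Q: (17869/3150)² ÷ (42869/3150) = 319301161/135037350 in (≈ 2.365 in)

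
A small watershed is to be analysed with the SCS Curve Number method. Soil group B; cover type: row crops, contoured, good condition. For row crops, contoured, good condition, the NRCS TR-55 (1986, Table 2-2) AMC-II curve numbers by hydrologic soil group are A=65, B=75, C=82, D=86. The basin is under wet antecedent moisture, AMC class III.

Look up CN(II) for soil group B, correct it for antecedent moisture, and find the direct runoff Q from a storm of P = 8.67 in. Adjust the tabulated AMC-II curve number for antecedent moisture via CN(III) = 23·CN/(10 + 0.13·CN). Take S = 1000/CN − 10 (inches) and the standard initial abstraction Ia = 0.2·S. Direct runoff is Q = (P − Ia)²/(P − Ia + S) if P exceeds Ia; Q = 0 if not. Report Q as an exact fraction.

NRCS table: row crops, contoured, good condition, soil group B → CN(II) = 75
CN(III) from CN(II)=75: (23·75)/(10 + 0.13·75) = 6900/79 ≈ 87.342
Max retention: S = 1000/(6900/79) − 10 = 100/69 in (≈ 1.449 in)
Ia = 0.2S: 0.2·1.449 = 0.290 in (exactly 20/69)
Excess rainfall: 8.670 − 0.290 = 8.380 in; P > Ia so Q > 0
Q: (57823/6900)² ÷ (67823/6900) = 3343499329/467978700 in (≈ 7.145 in)

Q = 3343499329/467978700 in ≈ 7.145 in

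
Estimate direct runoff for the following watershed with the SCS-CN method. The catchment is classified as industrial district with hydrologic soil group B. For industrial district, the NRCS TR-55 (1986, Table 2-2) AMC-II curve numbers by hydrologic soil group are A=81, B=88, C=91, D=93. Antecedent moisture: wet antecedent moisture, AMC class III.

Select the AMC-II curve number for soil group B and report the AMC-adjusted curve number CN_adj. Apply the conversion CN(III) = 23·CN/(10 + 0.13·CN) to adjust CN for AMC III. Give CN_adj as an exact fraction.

CN_adj = 6325/67 ≈ 94.403

NRCS table: industrial district, soil group B → CN(II) = 88
Wet (AMC III): CN(III) = 23·88/(10 + 0.13·88) = 2024/(536/25) = 6325/67 ≈ 94.403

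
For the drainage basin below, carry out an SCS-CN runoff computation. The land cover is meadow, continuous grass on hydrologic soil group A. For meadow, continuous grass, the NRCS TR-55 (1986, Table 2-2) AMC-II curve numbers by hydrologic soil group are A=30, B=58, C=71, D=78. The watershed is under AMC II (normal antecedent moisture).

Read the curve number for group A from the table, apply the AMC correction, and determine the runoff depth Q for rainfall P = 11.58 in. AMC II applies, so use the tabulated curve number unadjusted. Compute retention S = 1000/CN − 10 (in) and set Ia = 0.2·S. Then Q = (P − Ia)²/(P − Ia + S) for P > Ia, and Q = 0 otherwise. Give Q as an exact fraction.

Q = 1075369/680550 in ≈ 1.580 in

NRCS table: meadow, continuous grass, soil group A → CN(II) = 30
Average conditions: CN = 30 (no AMC adjustment).
Retention S: 1000/CN − 10 with CN=30.000 → S = 70/3 ≈ 23.333 in
Ia = 0.2·(70/3) = 14/3 in ≈ 4.667 in
P − Ia = 11.580 − 4.667 = 1037/150 ≈ 6.913 in (> 0, runoff occurs)
Runoff Q = (P−Ia)²/(P−Ia+S) = (6.913)²/(6.913+23.333) = 1075369/680550 ≈ 1.580 in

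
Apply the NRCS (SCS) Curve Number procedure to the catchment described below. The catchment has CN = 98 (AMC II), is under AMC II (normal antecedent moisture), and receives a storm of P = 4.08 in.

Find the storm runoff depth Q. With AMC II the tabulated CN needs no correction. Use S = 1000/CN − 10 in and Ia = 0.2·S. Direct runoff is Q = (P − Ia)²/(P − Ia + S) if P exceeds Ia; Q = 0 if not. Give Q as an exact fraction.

AMC II — tabulated CN = 98 applies directly.
S = 1000/98 − 10 = 10/49 in ≈ 0.204 in
Ia = 0.2S: 0.2·0.204 = 0.041 in (exactly 2/49)
Excess rainfall: 4.080 − 0.041 = 4.039 in; P > Ia so Q > 0
Q: (4948/1225)² ÷ (5198/1225) = 12241352/3183775 in (≈ 3.845 in)

Q = 12241352/3183775 in ≈ 3.845 in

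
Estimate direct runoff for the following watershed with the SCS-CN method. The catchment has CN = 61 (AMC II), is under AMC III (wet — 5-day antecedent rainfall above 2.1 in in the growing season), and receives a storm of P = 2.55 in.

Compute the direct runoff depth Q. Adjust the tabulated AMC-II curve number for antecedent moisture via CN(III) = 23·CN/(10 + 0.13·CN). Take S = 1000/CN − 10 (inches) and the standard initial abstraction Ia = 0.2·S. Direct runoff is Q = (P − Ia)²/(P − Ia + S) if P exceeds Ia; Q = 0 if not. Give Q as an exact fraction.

Q = 1043579403/1252907060 in ≈ 0.833 in

Wet (AMC III): CN(III) = 23·61/(10 + 0.13·61) = 1403/(1793/100) = 140300/1793 ≈ 78.249
S = 1000/(140300/1793) − 10 = 3900/1403 in ≈ 2.780 in
Ia = 0.2S: 0.2·2.780 = 0.556 in (exactly 780/1403)
P − Ia = 2.550 − 0.556 = 55953/28060 ≈ 1.994 in (> 0, runoff occurs)
Q = (55953/28060)²/((55953/28060) + 3900/1403) = (3130738209/787363600)/(133953/28060) = 1043579403/1252907060 in ≈ 0.833 in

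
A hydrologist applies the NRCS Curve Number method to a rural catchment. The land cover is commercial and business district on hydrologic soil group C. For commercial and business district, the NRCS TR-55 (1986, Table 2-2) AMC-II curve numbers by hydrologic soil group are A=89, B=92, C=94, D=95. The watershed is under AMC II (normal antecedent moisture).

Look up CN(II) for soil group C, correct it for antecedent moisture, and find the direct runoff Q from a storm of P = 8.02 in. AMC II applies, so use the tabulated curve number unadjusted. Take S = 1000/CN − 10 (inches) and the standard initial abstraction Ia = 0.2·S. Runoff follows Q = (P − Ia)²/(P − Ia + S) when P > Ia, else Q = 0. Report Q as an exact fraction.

Q = 343991209/47110450 in ≈ 7.302 in

NRCS table: commercial and business district, soil group C → CN(II) = 94
CN(II) = 94; AMC II needs no correction.
S = 1000/94 − 10 = 30/47 in ≈ 0.638 in
Ia = 0.2S: 0.2·0.638 = 0.128 in (exactly 6/47)
P − Ia = 8.020 − 0.128 = 18547/2350 ≈ 7.892 in (> 0, runoff occurs)
Q = (18547/2350)²/((18547/2350) + 30/47) = (343991209/5522500)/(20047/2350) = 343991209/47110450 in ≈ 7.302 in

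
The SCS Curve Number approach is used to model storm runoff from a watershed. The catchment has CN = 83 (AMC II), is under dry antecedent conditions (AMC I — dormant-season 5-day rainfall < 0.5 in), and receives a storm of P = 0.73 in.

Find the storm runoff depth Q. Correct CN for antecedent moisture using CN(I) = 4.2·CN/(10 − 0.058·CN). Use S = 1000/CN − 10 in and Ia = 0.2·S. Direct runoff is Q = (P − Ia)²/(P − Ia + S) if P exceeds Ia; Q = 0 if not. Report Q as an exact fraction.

Q = 0 in ≈ 0.000 in

CN(I) from CN(II)=83: (4.2·83)/(10 − 0.058·83) = 174300/2593 ≈ 67.219
S = 1000/(174300/2593) − 10 = 8500/1743 in ≈ 4.877 in
Ia = 0.2S: 0.2·4.877 = 0.975 in (exactly 1700/1743)
P = 0.730 ≤ Ia = 0.975 in: entire storm abstracted, Q = 0.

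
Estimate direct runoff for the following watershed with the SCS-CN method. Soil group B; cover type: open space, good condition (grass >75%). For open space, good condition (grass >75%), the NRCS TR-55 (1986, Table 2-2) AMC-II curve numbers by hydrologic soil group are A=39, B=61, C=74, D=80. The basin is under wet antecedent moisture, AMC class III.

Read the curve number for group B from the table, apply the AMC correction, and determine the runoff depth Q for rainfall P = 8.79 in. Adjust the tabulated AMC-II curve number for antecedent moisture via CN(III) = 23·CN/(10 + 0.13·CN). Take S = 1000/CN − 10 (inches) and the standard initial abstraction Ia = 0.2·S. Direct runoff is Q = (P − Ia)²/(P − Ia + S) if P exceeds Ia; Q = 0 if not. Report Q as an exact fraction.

Q = 148285836241/24088527900 in ≈ 6.156 in

NRCS table: open space, good condition (grass >75%), soil group B → CN(II) = 61
CN(III) from CN(II)=61: (23·61)/(10 + 0.13·61) = 140300/1793 ≈ 78.249
S = 1000/(140300/1793) − 10 = 3900/1403 in ≈ 2.780 in
Ia = 0.2·(3900/1403) = 780/1403 in ≈ 0.556 in
P − Ia = 8.790 − 0.556 = 1155237/140300 ≈ 8.234 in (> 0, runoff occurs)
Q: (1155237/140300)² ÷ (1545237/140300) = 148285836241/24088527900 in (≈ 6.156 in)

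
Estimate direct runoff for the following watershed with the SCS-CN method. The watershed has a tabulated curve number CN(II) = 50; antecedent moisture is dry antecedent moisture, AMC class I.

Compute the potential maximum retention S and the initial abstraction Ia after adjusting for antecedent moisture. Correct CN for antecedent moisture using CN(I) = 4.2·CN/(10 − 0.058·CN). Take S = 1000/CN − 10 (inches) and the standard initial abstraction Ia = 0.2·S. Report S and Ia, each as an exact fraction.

Adjust CN=50 to AMC I: 4.2·50/(10 − 0.058·50) → 210 ÷ (71/10) = 2100/71 ≈ 29.577
Max retention: S = 1000/(2100/71) − 10 = 500/21 in (≈ 23.810 in)
Ia = 0.2·(500/21) = 100/21 in ≈ 4.762 in

S = 500/21 in ≈ 23.810 in; Ia = 100/21 in ≈ 4.762 in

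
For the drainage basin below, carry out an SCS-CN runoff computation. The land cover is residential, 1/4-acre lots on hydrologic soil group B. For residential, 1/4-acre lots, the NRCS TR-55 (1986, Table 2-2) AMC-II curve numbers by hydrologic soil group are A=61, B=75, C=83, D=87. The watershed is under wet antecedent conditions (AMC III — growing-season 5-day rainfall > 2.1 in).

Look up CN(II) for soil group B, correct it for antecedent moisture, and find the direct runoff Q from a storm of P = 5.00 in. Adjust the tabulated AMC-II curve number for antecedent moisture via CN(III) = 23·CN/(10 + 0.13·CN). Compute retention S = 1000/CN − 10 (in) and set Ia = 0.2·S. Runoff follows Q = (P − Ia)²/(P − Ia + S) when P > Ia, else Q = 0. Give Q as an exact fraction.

Q = 4225/1173 in ≈ 3.602 in

NRCS table: residential, 1/4-acre lots, soil group B → CN(II) = 75
Wet (AMC III): CN(III) = 23·75/(10 + 0.13·75) = 1725/(79/4) = 6900/79 ≈ 87.342
S = 1000/(6900/79) − 10 = 100/69 in ≈ 1.449 in
Ia = 0.2·(100/69) = 20/69 in ≈ 0.290 in
P − Ia = 5.000 − 0.290 = 325/69 ≈ 4.710 in (> 0, runoff occurs)
Runoff Q = (P−Ia)²/(P−Ia+S) = (4.710)²/(4.710+1.449) = 4225/1173 ≈ 3.602 in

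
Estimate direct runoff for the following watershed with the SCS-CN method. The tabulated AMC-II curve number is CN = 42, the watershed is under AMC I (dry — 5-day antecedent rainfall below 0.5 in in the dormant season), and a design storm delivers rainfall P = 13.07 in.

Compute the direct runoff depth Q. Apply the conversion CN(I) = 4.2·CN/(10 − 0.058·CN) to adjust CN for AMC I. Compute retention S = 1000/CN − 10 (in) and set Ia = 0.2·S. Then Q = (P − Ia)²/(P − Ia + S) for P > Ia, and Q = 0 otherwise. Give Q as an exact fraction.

Adjust CN=42 to AMC I: 4.2·42/(10 − 0.058·42) → (882/5) ÷ (1891/250) = 44100/1891 ≈ 23.321
Max retention: S = 1000/(44100/1891) − 10 = 14500/441 in (≈ 32.880 in)
Ia = 0.2·(14500/441) = 2900/441 in ≈ 6.576 in
Excess rainfall: 13.070 − 6.576 = 6.494 in; P > Ia so Q > 0
Q: (286387/44100)² ÷ (1736387/44100) = 82017513769/76574666700 in (≈ 1.071 in)

Q = 82017513769/76574666700 in ≈ 1.071 in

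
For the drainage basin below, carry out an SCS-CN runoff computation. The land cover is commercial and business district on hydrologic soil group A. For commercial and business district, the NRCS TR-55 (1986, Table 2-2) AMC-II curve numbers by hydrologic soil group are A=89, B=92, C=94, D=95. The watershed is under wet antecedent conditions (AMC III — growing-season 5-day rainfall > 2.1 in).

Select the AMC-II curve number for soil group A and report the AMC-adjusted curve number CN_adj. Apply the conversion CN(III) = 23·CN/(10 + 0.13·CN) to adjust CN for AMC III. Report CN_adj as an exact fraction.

CN_adj = 204700/2157 ≈ 94.900

NRCS table: commercial and business district, soil group A → CN(II) = 89
Adjust CN=89 to AMC III: 23·89/(10 + 0.13·89) → 2047 ÷ (2157/100) = 204700/2157 ≈ 94.900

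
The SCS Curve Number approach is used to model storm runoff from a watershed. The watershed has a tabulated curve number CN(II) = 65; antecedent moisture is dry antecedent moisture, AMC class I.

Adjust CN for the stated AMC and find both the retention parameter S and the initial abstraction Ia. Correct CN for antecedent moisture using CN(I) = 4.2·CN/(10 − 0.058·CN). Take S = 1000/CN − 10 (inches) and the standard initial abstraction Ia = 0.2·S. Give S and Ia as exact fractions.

S = 500/39 in ≈ 12.821 in; Ia = 100/39 in ≈ 2.564 in

Dry (AMC I): CN(I) = 4.2·65/(10 − 0.058·65) = 273/(623/100) = 3900/89 ≈ 43.820
S = 1000/(3900/89) − 10 = 500/39 in ≈ 12.821 in
Ia = 0.2S: 0.2·12.821 = 2.564 in (exactly 100/39)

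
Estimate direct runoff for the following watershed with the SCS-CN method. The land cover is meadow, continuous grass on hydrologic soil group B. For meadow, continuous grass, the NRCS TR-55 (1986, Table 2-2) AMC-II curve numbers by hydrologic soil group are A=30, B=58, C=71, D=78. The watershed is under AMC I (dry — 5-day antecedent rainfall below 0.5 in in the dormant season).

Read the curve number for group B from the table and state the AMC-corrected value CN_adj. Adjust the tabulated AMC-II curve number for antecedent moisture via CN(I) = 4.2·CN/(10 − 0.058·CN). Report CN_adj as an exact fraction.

NRCS table: meadow, continuous grass, soil group B → CN(II) = 58
Adjust CN=58 to AMC I: 4.2·58/(10 − 0.058·58) → (1218/5) ÷ (1659/250) = 2900/79 ≈ 36.709

CN_adj = 2900/79 ≈ 36.709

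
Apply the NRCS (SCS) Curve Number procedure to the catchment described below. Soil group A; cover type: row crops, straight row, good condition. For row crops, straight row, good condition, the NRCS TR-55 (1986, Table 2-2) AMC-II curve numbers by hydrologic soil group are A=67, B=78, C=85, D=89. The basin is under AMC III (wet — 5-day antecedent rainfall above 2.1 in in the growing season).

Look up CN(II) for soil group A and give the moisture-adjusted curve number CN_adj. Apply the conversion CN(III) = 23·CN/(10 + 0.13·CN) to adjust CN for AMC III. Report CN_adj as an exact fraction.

NRCS table: row crops, straight row, good condition, soil group A → CN(II) = 67
Wet (AMC III): CN(III) = 23·67/(10 + 0.13·67) = 1541/(1871/100) = 154100/1871 ≈ 82.362

CN_adj = 154100/1871 ≈ 82.362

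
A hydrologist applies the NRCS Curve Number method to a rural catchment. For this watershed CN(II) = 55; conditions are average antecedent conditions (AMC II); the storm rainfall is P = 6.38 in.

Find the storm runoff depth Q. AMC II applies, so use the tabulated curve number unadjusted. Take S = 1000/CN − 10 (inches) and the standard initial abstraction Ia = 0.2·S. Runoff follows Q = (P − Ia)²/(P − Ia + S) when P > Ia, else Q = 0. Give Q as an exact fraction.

Q = 6806881/3909950 in ≈ 1.741 in

AMC II — tabulated CN = 55 applies directly.
S = 1000/55 − 10 = 90/11 in ≈ 8.182 in
Initial abstraction Ia = S/5 = (90/11)/5 = 18/11 ≈ 1.636 in
Since P=6.380 > Ia=1.636: effective rainfall P−Ia = 2609/550 in
Q = (2609/550)²/((2609/550) + 90/11) = (6806881/302500)/(7109/550) = 6806881/3909950 in ≈ 1.741 in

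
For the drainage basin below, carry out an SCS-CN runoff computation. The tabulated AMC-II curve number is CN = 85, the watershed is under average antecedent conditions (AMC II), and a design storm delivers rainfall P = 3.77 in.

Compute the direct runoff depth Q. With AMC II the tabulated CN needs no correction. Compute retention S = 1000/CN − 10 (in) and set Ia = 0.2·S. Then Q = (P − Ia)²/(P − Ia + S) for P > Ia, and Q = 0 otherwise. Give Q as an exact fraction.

Q = 33744481/14975300 in ≈ 2.253 in

Average conditions: CN = 85 (no AMC adjustment).
Max retention: S = 1000/85 − 10 = 30/17 in (≈ 1.765 in)
Initial abstraction Ia = S/5 = (30/17)/5 = 6/17 ≈ 0.353 in
Since P=3.770 > Ia=0.353: effective rainfall P−Ia = 5809/1700 in
Q: (5809/1700)² ÷ (8809/1700) = 33744481/14975300 in (≈ 2.253 in)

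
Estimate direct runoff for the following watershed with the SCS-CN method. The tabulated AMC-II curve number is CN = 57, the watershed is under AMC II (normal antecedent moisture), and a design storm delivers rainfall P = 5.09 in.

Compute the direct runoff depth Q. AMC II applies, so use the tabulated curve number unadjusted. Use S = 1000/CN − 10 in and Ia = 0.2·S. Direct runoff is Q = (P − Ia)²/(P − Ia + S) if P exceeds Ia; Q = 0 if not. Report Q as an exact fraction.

Q = 416690569/361454100 in ≈ 1.153 in

CN(II) = 57; AMC II needs no correction.
Max retention: S = 1000/57 − 10 = 430/57 in (≈ 7.544 in)
Initial abstraction Ia = S/5 = (430/57)/5 = 86/57 ≈ 1.509 in
Excess rainfall: 5.090 − 1.509 = 3.581 in; P > Ia so Q > 0
Q: (20413/5700)² ÷ (63413/5700) = 416690569/361454100 in (≈ 1.153 in)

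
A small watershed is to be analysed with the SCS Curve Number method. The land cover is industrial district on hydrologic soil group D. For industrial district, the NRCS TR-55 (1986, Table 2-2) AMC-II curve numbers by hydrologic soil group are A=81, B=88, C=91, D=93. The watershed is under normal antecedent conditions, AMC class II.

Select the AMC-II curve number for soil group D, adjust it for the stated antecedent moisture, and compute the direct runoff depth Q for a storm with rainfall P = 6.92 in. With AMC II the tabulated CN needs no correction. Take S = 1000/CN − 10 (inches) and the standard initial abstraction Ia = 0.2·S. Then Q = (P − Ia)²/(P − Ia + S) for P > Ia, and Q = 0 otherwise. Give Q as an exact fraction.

Q = 247716121/40661925 in ≈ 6.092 in

NRCS table: industrial district, soil group D → CN(II) = 93
AMC II — tabulated CN = 93 applies directly.
S = 1000/93 − 10 = 70/93 in ≈ 0.753 in
Initial abstraction Ia = S/5 = (70/93)/5 = 14/93 ≈ 0.151 in
Excess rainfall: 6.920 − 0.151 = 6.769 in; P > Ia so Q > 0
Q = (15739/2325)²/((15739/2325) + 70/93) = (247716121/5405625)/(17489/2325) = 247716121/40661925 in ≈ 6.092 in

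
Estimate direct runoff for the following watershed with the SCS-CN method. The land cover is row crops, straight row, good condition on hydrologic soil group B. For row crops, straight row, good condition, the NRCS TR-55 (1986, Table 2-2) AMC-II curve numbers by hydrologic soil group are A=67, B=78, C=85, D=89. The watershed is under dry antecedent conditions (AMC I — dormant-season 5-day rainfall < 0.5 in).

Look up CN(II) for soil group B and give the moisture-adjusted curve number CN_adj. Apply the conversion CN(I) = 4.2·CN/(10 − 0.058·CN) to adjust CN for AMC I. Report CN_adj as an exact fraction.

CN_adj = 81900/1369 ≈ 59.825

NRCS table: row crops, straight row, good condition, soil group B → CN(II) = 78
Dry (AMC I): CN(I) = 4.2·78/(10 − 0.058·78) = (1638/5)/(1369/250) = 81900/1369 ≈ 59.825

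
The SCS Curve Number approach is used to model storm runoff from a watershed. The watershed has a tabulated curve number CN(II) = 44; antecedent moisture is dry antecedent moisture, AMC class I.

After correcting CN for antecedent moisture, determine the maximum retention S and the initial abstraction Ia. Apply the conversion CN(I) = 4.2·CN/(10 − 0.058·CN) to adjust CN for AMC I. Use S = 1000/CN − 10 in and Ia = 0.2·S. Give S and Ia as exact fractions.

Dry (AMC I): CN(I) = 4.2·44/(10 − 0.058·44) = (924/5)/(931/125) = 3300/133 ≈ 24.812
S = 1000/(3300/133) − 10 = 1000/33 in ≈ 30.303 in
Ia = 0.2·(1000/33) = 200/33 in ≈ 6.061 in

S = 1000/33 in ≈ 30.303 in; Ia = 200/33 in ≈ 6.061 in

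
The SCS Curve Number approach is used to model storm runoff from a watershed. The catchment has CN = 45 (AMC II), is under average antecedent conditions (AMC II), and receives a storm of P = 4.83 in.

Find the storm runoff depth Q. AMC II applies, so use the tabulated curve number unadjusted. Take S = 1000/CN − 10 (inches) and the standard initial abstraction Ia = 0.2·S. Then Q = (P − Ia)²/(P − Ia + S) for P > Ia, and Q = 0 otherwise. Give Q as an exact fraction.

AMC II — tabulated CN = 45 applies directly.
Retention S: 1000/CN − 10 with CN=45.000 → S = 110/9 ≈ 12.222 in
Ia = 0.2·(110/9) = 22/9 in ≈ 2.444 in
P − Ia = 4.830 − 2.444 = 2147/900 ≈ 2.386 in (> 0, runoff occurs)
Q: (2147/900)² ÷ (13147/900) = 4609609/11832300 in (≈ 0.390 in)

Q = 4609609/11832300 in ≈ 0.390 in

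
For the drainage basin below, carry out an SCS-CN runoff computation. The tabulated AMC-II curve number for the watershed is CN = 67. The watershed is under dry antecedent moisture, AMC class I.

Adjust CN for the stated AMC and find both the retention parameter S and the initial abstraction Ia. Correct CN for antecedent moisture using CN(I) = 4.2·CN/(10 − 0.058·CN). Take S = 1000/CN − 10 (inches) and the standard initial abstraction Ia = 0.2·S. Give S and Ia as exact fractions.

Adjust CN=67 to AMC I: 4.2·67/(10 − 0.058·67) → (1407/5) ÷ (3057/500) = 46900/1019 ≈ 46.026
Max retention: S = 1000/(46900/1019) − 10 = 5500/469 in (≈ 11.727 in)
Ia = 0.2S: 0.2·11.727 = 2.345 in (exactly 1100/469)

S = 5500/469 in ≈ 11.727 in; Ia = 1100/469 in ≈ 2.345 in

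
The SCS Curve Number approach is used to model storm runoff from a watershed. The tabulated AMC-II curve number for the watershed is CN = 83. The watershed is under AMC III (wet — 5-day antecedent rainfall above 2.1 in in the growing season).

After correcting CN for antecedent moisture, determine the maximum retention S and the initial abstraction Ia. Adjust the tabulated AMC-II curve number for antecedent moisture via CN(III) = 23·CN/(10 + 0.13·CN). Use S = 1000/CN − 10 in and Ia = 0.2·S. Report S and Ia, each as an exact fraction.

S = 1700/1909 in ≈ 0.891 in; Ia = 340/1909 in ≈ 0.178 in

CN(III) from CN(II)=83: (23·83)/(10 + 0.13·83) = 190900/2079 ≈ 91.823
S = 1000/(190900/2079) − 10 = 1700/1909 in ≈ 0.891 in
Initial abstraction Ia = S/5 = (1700/1909)/5 = 340/1909 ≈ 0.178 in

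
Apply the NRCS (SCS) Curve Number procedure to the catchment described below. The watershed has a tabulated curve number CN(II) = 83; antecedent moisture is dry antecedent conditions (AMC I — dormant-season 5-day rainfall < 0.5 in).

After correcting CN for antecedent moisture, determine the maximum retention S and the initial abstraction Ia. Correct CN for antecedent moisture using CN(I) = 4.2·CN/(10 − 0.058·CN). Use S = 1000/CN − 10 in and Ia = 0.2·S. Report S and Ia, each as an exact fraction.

CN(I) from CN(II)=83: (4.2·83)/(10 − 0.058·83) = 174300/2593 ≈ 67.219
Retention S: 1000/CN − 10 with CN=67.219 → S = 8500/1743 ≈ 4.877 in
Ia = 0.2·(8500/1743) = 1700/1743 in ≈ 0.975 in

S = 8500/1743 in ≈ 4.877 in; Ia = 1700/1743 in ≈ 0.975 in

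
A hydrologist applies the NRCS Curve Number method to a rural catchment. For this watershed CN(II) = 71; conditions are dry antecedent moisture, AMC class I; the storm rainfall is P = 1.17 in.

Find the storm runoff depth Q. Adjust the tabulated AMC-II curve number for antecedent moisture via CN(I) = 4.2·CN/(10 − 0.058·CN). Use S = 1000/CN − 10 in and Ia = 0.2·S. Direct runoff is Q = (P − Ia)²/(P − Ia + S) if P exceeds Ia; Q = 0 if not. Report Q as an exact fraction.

Q = 0 in ≈ 0.000 in

CN(I) from CN(II)=71: (4.2·71)/(10 − 0.058·71) = 149100/2941 ≈ 50.697
Max retention: S = 1000/(149100/2941) − 10 = 14500/1491 in (≈ 9.725 in)
Initial abstraction Ia = S/5 = (14500/1491)/5 = 2900/1491 ≈ 1.945 in
P = 1.170 ≤ Ia = 1.945 in: entire storm abstracted, Q = 0.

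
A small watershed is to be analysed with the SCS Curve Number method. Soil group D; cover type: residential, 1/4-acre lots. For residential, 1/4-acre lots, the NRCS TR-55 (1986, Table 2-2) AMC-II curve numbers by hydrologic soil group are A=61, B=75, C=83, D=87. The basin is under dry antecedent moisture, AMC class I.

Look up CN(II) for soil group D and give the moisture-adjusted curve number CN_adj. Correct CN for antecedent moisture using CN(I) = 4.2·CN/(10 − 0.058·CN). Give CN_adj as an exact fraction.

NRCS table: residential, 1/4-acre lots, soil group D → CN(II) = 87
CN(I) from CN(II)=87: (4.2·87)/(10 − 0.058·87) = 182700/2477 ≈ 73.759

CN_adj = 182700/2477 ≈ 73.759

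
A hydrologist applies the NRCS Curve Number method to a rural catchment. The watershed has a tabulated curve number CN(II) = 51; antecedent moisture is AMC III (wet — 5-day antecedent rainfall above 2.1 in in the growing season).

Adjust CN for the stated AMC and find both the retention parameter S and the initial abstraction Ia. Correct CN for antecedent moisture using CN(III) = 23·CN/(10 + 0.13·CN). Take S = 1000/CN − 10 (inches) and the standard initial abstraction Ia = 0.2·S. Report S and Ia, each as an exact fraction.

Adjust CN=51 to AMC III: 23·51/(10 + 0.13·51) → 1173 ÷ (1663/100) = 117300/1663 ≈ 70.535
Max retention: S = 1000/(117300/1663) − 10 = 4900/1173 in (≈ 4.177 in)
Initial abstraction Ia = S/5 = (4900/1173)/5 = 980/1173 ≈ 0.835 in

S = 4900/1173 in ≈ 4.177 in; Ia = 980/1173 in ≈ 0.835 in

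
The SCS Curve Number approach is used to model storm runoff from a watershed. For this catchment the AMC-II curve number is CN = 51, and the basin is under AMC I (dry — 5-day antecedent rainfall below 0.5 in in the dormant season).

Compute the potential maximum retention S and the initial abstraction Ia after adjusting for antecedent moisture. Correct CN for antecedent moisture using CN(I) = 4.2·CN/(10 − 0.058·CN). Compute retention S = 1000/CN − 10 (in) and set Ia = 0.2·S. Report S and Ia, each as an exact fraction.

S = 3500/153 in ≈ 22.876 in; Ia = 700/153 in ≈ 4.575 in

CN(I) from CN(II)=51: (4.2·51)/(10 − 0.058·51) = 15300/503 ≈ 30.417
Retention S: 1000/CN − 10 with CN=30.417 → S = 3500/153 ≈ 22.876 in
Initial abstraction Ia = S/5 = (3500/153)/5 = 700/153 ≈ 4.575 in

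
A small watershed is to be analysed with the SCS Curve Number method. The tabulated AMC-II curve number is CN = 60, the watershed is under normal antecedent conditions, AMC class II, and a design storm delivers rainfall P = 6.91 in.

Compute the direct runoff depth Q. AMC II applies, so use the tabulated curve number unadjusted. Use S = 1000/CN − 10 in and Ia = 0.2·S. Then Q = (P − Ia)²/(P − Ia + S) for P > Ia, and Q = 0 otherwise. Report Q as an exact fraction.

Q = 2798929/1101900 in ≈ 2.540 in

CN(II) = 60; AMC II needs no correction.
S = 1000/60 − 10 = 20/3 in ≈ 6.667 in
Initial abstraction Ia = S/5 = (20/3)/5 = 4/3 ≈ 1.333 in
Excess rainfall: 6.910 − 1.333 = 5.577 in; P > Ia so Q > 0
Runoff Q = (P−Ia)²/(P−Ia+S) = (5.577)²/(5.577+6.667) = 2798929/1101900 ≈ 2.540 in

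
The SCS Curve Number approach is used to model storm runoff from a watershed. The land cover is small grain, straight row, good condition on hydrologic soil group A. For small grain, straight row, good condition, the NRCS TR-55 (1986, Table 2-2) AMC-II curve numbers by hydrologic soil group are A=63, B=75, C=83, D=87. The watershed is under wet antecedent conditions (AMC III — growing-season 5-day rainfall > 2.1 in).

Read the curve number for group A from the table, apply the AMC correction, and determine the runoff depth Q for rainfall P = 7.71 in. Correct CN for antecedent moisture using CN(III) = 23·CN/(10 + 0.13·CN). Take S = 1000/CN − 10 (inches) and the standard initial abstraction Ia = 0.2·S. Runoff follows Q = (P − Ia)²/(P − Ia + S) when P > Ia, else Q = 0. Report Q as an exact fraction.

Q = 1088222426041/204769637100 in ≈ 5.314 in

NRCS table: small grain, straight row, good condition, soil group A → CN(II) = 63
Wet (AMC III): CN(III) = 23·63/(10 + 0.13·63) = 1449/(1819/100) = 144900/1819 ≈ 79.659
S = 1000/(144900/1819) − 10 = 3700/1449 in ≈ 2.553 in
Initial abstraction Ia = S/5 = (3700/1449)/5 = 740/1449 ≈ 0.511 in
P − Ia = 7.710 − 0.511 = 1043179/144900 ≈ 7.199 in (> 0, runoff occurs)
Q = (1043179/144900)²/((1043179/144900) + 3700/1449) = (1088222426041/20996010000)/(1413179/144900) = 1088222426041/204769637100 in ≈ 5.314 in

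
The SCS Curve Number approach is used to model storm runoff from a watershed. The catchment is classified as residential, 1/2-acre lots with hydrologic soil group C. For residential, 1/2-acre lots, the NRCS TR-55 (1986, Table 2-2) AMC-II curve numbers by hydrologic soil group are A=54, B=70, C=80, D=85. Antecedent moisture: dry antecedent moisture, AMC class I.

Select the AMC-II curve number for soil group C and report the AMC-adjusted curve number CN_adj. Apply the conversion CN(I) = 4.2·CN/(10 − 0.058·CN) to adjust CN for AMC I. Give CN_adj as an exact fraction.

CN_adj = 4200/67 ≈ 62.687

NRCS table: residential, 1/2-acre lots, soil group C → CN(II) = 80
Dry (AMC I): CN(I) = 4.2·80/(10 − 0.058·80) = 336/(134/25) = 4200/67 ≈ 62.687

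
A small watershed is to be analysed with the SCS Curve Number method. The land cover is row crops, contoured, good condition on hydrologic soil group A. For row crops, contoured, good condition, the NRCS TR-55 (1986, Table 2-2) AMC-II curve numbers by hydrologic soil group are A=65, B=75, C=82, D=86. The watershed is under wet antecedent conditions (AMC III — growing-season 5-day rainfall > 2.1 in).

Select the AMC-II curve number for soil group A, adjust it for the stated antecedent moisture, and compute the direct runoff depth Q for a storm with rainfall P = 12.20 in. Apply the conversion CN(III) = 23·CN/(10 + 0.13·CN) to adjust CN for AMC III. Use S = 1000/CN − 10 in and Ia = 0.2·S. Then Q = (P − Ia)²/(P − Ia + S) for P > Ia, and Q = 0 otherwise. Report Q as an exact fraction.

Q = 307616521/31453305 in ≈ 9.780 in

NRCS table: row crops, contoured, good condition, soil group A → CN(II) = 65
CN(III) from CN(II)=65: (23·65)/(10 + 0.13·65) = 29900/369 ≈ 81.030
S = 1000/(29900/369) − 10 = 700/299 in ≈ 2.341 in
Initial abstraction Ia = S/5 = (700/299)/5 = 140/299 ≈ 0.468 in
Since P=12.200 > Ia=0.468: effective rainfall P−Ia = 17539/1495 in
Q: (17539/1495)² ÷ (21039/1495) = 307616521/31453305 in (≈ 9.780 in)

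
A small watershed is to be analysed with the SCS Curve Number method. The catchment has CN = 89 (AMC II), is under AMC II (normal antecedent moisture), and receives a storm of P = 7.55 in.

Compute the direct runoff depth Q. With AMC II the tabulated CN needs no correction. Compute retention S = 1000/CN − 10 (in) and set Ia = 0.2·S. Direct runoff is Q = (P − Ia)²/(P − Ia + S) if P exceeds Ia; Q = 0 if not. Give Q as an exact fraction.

Q = 168974001/27054220 in ≈ 6.246 in

AMC II — tabulated CN = 89 applies directly.
Max retention: S = 1000/89 − 10 = 110/89 in (≈ 1.236 in)
Initial abstraction Ia = S/5 = (110/89)/5 = 22/89 ≈ 0.247 in
P − Ia = 7.550 − 0.247 = 12999/1780 ≈ 7.303 in (> 0, runoff occurs)
Q = (12999/1780)²/((12999/1780) + 110/89) = (168974001/3168400)/(15199/1780) = 168974001/27054220 in ≈ 6.246 in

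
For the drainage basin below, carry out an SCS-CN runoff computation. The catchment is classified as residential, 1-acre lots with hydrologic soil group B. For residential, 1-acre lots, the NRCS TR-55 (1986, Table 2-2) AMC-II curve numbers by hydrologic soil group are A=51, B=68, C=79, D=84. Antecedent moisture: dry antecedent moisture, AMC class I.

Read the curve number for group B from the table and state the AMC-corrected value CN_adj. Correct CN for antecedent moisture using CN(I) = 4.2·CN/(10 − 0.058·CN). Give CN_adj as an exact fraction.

CN_adj = 35700/757 ≈ 47.160

NRCS table: residential, 1-acre lots, soil group B → CN(II) = 68
Adjust CN=68 to AMC I: 4.2·68/(10 − 0.058·68) → (1428/5) ÷ (757/125) = 35700/757 ≈ 47.160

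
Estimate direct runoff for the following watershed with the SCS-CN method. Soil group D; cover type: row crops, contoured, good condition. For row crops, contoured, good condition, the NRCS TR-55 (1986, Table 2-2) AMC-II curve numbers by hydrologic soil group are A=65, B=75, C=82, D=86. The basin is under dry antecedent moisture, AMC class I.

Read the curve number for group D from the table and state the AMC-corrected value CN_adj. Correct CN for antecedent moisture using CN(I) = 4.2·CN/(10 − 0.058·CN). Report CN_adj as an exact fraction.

NRCS table: row crops, contoured, good condition, soil group D → CN(II) = 86
CN(I) from CN(II)=86: (4.2·86)/(10 − 0.058·86) = 12900/179 ≈ 72.067

CN_adj = 12900/179 ≈ 72.067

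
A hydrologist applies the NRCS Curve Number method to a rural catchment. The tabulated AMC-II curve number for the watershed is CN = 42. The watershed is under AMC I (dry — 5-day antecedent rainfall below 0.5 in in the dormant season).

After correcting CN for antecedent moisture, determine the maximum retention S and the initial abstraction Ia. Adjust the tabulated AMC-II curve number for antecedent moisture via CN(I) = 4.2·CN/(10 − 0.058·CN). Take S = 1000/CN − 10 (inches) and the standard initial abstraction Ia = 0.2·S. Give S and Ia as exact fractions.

Dry (AMC I): CN(I) = 4.2·42/(10 − 0.058·42) = (882/5)/(1891/250) = 44100/1891 ≈ 23.321
S = 1000/(44100/1891) − 10 = 14500/441 in ≈ 32.880 in
Initial abstraction Ia = S/5 = (14500/441)/5 = 2900/441 ≈ 6.576 in

S = 14500/441 in ≈ 32.880 in; Ia = 2900/441 in ≈ 6.576 in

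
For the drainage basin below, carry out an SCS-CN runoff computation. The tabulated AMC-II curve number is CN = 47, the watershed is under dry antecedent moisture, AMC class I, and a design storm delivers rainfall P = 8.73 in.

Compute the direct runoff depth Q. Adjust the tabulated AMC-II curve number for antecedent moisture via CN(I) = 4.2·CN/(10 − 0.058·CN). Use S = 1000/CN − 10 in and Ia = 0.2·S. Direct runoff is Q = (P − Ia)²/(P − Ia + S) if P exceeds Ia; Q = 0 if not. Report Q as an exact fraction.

Q = 109992385801/294288953700 in ≈ 0.374 in

Adjust CN=47 to AMC I: 4.2·47/(10 − 0.058·47) → (987/5) ÷ (3637/500) = 98700/3637 ≈ 27.138
Retention S: 1000/CN − 10 with CN=27.138 → S = 26500/987 ≈ 26.849 in
Ia = 0.2·(26500/987) = 5300/987 in ≈ 5.370 in
Excess rainfall: 8.730 − 5.370 = 3.360 in; P > Ia so Q > 0
Q = (331651/98700)²/((331651/98700) + 26500/987) = (109992385801/9741690000)/(2981651/98700) = 109992385801/294288953700 in ≈ 0.374 in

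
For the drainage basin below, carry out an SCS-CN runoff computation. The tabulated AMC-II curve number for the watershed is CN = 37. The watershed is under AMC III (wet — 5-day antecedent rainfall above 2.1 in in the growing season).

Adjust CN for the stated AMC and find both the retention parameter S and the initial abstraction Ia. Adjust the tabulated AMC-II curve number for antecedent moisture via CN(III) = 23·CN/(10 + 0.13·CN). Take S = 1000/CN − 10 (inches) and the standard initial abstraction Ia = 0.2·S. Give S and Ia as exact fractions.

S = 6300/851 in ≈ 7.403 in; Ia = 1260/851 in ≈ 1.481 in

Adjust CN=37 to AMC III: 23·37/(10 + 0.13·37) → 851 ÷ (1481/100) = 85100/1481 ≈ 57.461
Retention S: 1000/CN − 10 with CN=57.461 → S = 6300/851 ≈ 7.403 in
Ia = 0.2·(6300/851) = 1260/851 in ≈ 1.481 in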